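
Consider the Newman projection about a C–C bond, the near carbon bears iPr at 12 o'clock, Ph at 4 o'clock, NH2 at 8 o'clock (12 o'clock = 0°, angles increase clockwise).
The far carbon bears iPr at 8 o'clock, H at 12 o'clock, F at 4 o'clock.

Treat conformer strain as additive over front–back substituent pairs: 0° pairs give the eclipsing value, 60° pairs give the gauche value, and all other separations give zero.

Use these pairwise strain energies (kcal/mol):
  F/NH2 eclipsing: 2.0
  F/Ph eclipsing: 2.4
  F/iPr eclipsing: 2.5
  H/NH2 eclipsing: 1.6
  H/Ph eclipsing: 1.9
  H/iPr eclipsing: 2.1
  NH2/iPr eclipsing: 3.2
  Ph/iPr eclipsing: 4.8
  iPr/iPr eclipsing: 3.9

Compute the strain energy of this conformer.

7.7 kcal/mol

This conformer (eclipsed): iPr(0°)/H(0°) eclipsed 2.1; Ph(120°)/F(120°) eclipsed 2.4; NH2(240°)/iPr(240°) eclipsed 3.2 → 7.7 kcal/mol.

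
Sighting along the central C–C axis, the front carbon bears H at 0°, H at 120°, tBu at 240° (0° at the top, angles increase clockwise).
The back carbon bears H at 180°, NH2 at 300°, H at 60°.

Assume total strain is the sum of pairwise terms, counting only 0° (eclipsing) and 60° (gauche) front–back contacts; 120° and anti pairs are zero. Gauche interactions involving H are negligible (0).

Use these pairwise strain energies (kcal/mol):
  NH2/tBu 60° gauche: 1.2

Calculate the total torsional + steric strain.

1.2 kcal/mol

This conformer (staggered): tBu–NH2 gauche; 1.2 = 1.2 kcal/mol.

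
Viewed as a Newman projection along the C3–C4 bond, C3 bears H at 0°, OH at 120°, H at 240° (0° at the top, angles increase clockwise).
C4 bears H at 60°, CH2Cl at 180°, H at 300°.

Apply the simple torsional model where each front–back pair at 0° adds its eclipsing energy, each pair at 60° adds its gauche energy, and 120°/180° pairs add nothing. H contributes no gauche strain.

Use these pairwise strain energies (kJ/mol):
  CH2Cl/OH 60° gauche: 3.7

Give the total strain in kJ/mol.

This conformer (staggered): OH(120°)/CH2Cl(180°) gauche 3.7 → 3.7 kJ/mol.

3.7 kJ/mol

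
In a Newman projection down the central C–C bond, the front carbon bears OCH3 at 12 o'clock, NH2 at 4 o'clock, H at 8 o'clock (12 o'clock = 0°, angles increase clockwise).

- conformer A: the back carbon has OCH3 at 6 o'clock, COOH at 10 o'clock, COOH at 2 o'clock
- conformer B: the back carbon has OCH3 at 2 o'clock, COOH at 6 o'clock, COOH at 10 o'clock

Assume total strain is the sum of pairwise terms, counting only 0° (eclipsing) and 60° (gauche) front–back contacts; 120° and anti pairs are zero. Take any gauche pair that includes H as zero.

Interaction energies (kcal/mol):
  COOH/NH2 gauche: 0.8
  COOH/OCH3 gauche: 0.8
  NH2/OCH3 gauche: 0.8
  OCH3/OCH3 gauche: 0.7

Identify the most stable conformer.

B

A is staggered. OCH3 at 0° is gauche with COOH at 300° (0.8); OCH3 at 0° is gauche with COOH at 60° (0.8); NH2 at 120° is gauche with OCH3 at 180° (0.8); NH2 at 120° is gauche with COOH at 60° (0.8). Total 3.2 kcal/mol.
B is staggered. OCH3 at 0° is gauche with OCH3 at 60° (0.7); OCH3 at 0° is gauche with COOH at 300° (0.8); NH2 at 120° is gauche with OCH3 at 60° (0.8); NH2 at 120° is gauche with COOH at 180° (0.8). Total 3.1 kcal/mol.
B has the lowest total (3.1 kcal/mol).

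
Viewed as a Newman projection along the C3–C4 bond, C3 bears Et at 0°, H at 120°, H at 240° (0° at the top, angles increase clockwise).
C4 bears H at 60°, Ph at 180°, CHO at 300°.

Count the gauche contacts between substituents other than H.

1

Non-H gauche pairs: Et(0°)/CHO(300°) — 1 interaction.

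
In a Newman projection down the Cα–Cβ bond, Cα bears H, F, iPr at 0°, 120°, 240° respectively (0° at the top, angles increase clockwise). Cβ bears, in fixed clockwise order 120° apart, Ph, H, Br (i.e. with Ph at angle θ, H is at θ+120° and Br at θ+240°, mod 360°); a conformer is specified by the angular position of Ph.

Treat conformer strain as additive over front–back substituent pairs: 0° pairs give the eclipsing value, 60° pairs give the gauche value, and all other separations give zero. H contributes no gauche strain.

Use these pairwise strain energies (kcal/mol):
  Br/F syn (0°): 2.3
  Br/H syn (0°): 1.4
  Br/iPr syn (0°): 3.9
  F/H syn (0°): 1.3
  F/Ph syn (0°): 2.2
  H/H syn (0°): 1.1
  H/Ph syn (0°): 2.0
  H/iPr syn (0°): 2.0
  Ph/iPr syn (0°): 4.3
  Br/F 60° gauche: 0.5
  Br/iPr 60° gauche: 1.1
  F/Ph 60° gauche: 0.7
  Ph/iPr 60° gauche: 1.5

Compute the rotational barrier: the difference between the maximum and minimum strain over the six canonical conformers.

5.9 kcal/mol

Ph at 0° (eclipsed): H(0°)/Ph(0°) eclipsed 2.0; F(120°)/H(120°) eclipsed 1.3; iPr(240°)/Br(240°) eclipsed 3.9 → 7.2 kcal/mol.
Ph at 60° (staggered): F(120°)/Ph(60°) gauche 0.7; iPr(240°)/Br(300°) gauche 1.1 → 1.8 kcal/mol.
Ph at 120° (eclipsed): H(0°)/Br(0°) eclipsed 1.4; F(120°)/Ph(120°) eclipsed 2.2; iPr(240°)/H(240°) eclipsed 2.0 → 5.6 kcal/mol.
Ph at 180° (staggered): F(120°)/Ph(180°) gauche 0.7; F(120°)/Br(60°) gauche 0.5; iPr(240°)/Ph(180°) gauche 1.5 → 2.7 kcal/mol.
Ph at 240° (eclipsed): H(0°)/H(0°) eclipsed 1.1; F(120°)/Br(120°) eclipsed 2.3; iPr(240°)/Ph(240°) eclipsed 4.3 → 7.7 kcal/mol.
Ph at 300° (staggered): F(120°)/Br(180°) gauche 0.5; iPr(240°)/Ph(300°) gauche 1.5; iPr(240°)/Br(180°) gauche 1.1 → 3.1 kcal/mol.
Max at 240° (7.7 kcal/mol), min at 60° (1.8 kcal/mol); barrier = 5.9 kcal/mol.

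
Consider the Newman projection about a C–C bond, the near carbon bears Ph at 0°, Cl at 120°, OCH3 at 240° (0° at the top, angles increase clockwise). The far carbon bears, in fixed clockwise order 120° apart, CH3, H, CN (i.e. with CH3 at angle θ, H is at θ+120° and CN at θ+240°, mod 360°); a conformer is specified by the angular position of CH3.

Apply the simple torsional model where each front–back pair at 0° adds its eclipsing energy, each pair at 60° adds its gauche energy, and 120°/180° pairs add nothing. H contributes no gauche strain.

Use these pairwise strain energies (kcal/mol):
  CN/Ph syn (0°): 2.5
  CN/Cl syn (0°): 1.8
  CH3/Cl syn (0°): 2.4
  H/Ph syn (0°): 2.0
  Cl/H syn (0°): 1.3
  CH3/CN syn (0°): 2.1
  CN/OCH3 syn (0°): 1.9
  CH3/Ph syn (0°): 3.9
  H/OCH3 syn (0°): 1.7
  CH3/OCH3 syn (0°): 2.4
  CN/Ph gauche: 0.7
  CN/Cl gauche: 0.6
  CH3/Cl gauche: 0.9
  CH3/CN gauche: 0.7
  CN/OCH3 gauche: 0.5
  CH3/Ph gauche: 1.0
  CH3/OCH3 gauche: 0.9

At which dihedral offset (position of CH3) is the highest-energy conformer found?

CH3 at 0° (eclipsed): Ph–CH3 eclipsed, Cl–H eclipsed, OCH3–CN eclipsed; 3.9 + 1.3 + 1.9 = 7.1 kcal/mol.
CH3 at 60° (staggered): Ph–CH3 gauche, Ph–CN gauche, Cl–CH3 gauche, OCH3–CN gauche; 1.0 + 0.7 + 0.9 + 0.5 = 3.1 kcal/mol.
CH3 at 120° (eclipsed): Ph–CN eclipsed, Cl–CH3 eclipsed, OCH3–H eclipsed; 2.5 + 2.4 + 1.7 = 6.6 kcal/mol.
CH3 at 180° (staggered): Ph–CN gauche, Cl–CH3 gauche, Cl–CN gauche, OCH3–CH3 gauche; 0.7 + 0.9 + 0.6 + 0.9 = 3.1 kcal/mol.
CH3 at 240° (eclipsed): Ph–H eclipsed, Cl–CN eclipsed, OCH3–CH3 eclipsed; 2.0 + 1.8 + 2.4 = 6.2 kcal/mol.
CH3 at 300° (staggered): Ph–CH3 gauche, Cl–CN gauche, OCH3–CH3 gauche, OCH3–CN gauche; 1.0 + 0.6 + 0.9 + 0.5 = 3.0 kcal/mol.
The maximum (7.1 kcal/mol) occurs with CH3 at 0°.

0°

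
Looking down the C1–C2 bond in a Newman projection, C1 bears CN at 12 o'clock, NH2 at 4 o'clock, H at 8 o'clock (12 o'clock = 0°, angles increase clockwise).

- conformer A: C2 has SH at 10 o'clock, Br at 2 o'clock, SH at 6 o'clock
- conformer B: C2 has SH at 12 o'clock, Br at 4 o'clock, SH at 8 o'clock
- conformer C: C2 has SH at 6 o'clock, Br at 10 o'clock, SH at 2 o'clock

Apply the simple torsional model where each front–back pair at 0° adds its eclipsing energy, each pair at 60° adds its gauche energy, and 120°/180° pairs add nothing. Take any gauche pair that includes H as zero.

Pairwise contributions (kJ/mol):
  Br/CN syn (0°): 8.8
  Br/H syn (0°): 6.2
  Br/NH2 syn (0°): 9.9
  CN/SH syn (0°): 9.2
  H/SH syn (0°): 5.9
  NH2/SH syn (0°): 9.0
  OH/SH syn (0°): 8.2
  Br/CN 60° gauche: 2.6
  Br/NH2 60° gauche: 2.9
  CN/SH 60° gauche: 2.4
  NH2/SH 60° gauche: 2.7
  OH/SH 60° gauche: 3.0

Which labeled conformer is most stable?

C

A (staggered): CN(0°)/SH(300°) gauche 2.4; CN(0°)/Br(60°) gauche 2.6; NH2(120°)/Br(60°) gauche 2.9; NH2(120°)/SH(180°) gauche 2.7 → 10.6 kJ/mol.
B (eclipsed): CN(0°)/SH(0°) eclipsed 9.2; NH2(120°)/Br(120°) eclipsed 9.9; H(240°)/SH(240°) eclipsed 5.9 → 25.0 kJ/mol.
C (staggered): CN(0°)/Br(300°) gauche 2.6; CN(0°)/SH(60°) gauche 2.4; NH2(120°)/SH(180°) gauche 2.7; NH2(120°)/SH(60°) gauche 2.7 → 10.4 kJ/mol.
C has the lowest total (10.4 kJ/mol).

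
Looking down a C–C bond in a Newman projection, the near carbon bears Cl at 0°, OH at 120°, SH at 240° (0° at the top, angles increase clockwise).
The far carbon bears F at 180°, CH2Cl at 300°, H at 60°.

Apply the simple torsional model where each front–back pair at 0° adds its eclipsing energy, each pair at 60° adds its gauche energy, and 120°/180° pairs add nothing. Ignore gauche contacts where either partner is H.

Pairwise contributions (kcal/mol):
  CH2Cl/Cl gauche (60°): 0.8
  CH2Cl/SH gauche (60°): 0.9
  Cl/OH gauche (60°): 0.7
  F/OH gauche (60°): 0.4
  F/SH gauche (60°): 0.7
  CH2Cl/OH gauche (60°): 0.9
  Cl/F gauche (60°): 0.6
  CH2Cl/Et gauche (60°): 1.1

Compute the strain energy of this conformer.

2.8 kcal/mol

This conformer is staggered. Cl at 0° is gauche with CH2Cl at 300° (0.8); OH at 120° is gauche with F at 180° (0.4); SH at 240° is gauche with F at 180° (0.7); SH at 240° is gauche with CH2Cl at 300° (0.9). Total 2.8 kcal/mol.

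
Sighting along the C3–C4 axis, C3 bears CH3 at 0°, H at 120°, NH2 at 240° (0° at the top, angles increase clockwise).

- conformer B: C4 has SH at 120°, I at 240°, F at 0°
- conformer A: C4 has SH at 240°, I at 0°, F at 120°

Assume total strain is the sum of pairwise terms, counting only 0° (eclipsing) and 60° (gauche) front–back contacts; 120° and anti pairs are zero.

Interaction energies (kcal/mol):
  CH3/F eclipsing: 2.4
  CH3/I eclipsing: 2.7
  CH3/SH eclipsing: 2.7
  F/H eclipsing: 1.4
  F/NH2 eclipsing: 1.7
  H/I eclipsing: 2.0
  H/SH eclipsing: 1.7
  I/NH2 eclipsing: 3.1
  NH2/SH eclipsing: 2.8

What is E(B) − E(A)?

B (eclipsed): CH3–F eclipsed, H–SH eclipsed, NH2–I eclipsed; 2.4 + 1.7 + 3.1 = 7.2 kcal/mol.
A (eclipsed): CH3–I eclipsed, H–F eclipsed, NH2–SH eclipsed; 2.7 + 1.4 + 2.8 = 6.9 kcal/mol.
E(B) − E(A) = 7.2 − 6.9 = +0.3 kcal/mol.

+0.3 kcal/mol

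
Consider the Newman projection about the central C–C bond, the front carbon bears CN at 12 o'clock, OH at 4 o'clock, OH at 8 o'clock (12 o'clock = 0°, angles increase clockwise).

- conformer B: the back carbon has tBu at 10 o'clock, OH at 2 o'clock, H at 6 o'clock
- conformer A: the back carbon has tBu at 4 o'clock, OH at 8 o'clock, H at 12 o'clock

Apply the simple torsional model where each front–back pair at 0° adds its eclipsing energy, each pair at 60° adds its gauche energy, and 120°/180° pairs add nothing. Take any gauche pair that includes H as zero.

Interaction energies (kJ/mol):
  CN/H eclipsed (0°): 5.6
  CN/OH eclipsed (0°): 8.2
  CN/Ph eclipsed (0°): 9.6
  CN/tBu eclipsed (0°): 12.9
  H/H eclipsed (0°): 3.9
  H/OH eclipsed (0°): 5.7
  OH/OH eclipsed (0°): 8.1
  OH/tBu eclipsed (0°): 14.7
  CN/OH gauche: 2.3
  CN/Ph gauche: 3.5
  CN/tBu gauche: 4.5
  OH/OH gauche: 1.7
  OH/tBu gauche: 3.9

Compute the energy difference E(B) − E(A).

-16.0 kJ/mol

B (staggered): CN(0°)/tBu(300°) gauche 4.5; CN(0°)/OH(60°) gauche 2.3; OH(120°)/OH(60°) gauche 1.7; OH(240°)/tBu(300°) gauche 3.9 → 12.4 kJ/mol.
A (eclipsed): CN(0°)/H(0°) eclipsed 5.6; OH(120°)/tBu(120°) eclipsed 14.7; OH(240°)/OH(240°) eclipsed 8.1 → 28.4 kJ/mol.
E(B) − E(A) = 12.4 − 28.4 = -16.0 kJ/mol.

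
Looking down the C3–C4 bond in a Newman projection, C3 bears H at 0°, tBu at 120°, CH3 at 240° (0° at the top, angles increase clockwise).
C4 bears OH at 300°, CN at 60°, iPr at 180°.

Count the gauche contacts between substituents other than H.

Non-H gauche pairs: tBu(120°)/CN(60°); tBu(120°)/iPr(180°); CH3(240°)/OH(300°); CH3(240°)/iPr(180°) — 4 interactions.

4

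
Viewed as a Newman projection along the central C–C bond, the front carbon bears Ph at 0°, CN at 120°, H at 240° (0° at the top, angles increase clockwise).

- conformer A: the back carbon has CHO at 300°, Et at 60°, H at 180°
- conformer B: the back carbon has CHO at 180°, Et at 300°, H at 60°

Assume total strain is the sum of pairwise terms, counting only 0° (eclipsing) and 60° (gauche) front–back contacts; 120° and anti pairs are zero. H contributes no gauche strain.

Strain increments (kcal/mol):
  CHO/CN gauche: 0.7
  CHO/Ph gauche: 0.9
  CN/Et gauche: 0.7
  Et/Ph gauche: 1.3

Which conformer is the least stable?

A (staggered): Ph(0°)/CHO(300°) gauche 0.9; Ph(0°)/Et(60°) gauche 1.3; CN(120°)/Et(60°) gauche 0.7 → 2.9 kcal/mol.
B (staggered): Ph(0°)/Et(300°) gauche 1.3; CN(120°)/CHO(180°) gauche 0.7 → 2.0 kcal/mol.
A has the highest total (2.9 kcal/mol).

A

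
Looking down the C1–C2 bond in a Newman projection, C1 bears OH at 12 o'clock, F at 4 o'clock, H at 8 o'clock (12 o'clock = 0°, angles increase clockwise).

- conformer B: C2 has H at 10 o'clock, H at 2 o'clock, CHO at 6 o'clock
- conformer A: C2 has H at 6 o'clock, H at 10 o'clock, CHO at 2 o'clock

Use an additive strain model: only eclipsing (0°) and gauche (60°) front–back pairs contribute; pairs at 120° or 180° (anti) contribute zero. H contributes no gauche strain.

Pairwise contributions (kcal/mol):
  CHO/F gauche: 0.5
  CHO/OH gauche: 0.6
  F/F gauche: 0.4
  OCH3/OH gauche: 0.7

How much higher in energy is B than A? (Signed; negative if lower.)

-0.6 kcal/mol

B (staggered): F(120°)/CHO(180°) gauche 0.5 → 0.5 kcal/mol.
A (staggered): OH(0°)/CHO(60°) gauche 0.6; F(120°)/CHO(60°) gauche 0.5 → 1.1 kcal/mol.
E(B) − E(A) = 0.5 − 1.1 = -0.6 kcal/mol.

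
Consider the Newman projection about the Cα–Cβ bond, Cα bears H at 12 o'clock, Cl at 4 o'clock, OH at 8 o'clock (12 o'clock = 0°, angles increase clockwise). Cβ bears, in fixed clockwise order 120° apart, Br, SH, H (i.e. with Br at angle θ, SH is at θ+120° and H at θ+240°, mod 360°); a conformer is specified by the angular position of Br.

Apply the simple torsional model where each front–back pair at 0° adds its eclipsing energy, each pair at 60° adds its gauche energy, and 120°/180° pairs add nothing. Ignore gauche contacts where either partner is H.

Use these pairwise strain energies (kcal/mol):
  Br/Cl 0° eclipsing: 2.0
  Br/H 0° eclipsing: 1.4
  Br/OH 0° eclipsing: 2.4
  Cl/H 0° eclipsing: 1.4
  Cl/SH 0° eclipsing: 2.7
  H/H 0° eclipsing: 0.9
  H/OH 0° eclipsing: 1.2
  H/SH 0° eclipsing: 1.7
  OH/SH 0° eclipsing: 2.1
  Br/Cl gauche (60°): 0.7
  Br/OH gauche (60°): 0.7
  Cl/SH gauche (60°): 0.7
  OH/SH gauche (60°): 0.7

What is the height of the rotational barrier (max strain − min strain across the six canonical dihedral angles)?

4.1 kcal/mol

Br at 0° (eclipsed): H(0°)/Br(0°) eclipsed 1.4; Cl(120°)/SH(120°) eclipsed 2.7; OH(240°)/H(240°) eclipsed 1.2 → 5.3 kcal/mol.
Br at 60° (staggered): Cl(120°)/Br(60°) gauche 0.7; Cl(120°)/SH(180°) gauche 0.7; OH(240°)/SH(180°) gauche 0.7 → 2.1 kcal/mol.
Br at 120° (eclipsed): H(0°)/H(0°) eclipsed 0.9; Cl(120°)/Br(120°) eclipsed 2.0; OH(240°)/SH(240°) eclipsed 2.1 → 5.0 kcal/mol.
Br at 180° (staggered): Cl(120°)/Br(180°) gauche 0.7; OH(240°)/Br(180°) gauche 0.7; OH(240°)/SH(300°) gauche 0.7 → 2.1 kcal/mol.
Br at 240° (eclipsed): H(0°)/SH(0°) eclipsed 1.7; Cl(120°)/H(120°) eclipsed 1.4; OH(240°)/Br(240°) eclipsed 2.4 → 5.5 kcal/mol.
Br at 300° (staggered): Cl(120°)/SH(60°) gauche 0.7; OH(240°)/Br(300°) gauche 0.7 → 1.4 kcal/mol.
Max at 240° (5.5 kcal/mol), min at 300° (1.4 kcal/mol); barrier = 4.1 kcal/mol.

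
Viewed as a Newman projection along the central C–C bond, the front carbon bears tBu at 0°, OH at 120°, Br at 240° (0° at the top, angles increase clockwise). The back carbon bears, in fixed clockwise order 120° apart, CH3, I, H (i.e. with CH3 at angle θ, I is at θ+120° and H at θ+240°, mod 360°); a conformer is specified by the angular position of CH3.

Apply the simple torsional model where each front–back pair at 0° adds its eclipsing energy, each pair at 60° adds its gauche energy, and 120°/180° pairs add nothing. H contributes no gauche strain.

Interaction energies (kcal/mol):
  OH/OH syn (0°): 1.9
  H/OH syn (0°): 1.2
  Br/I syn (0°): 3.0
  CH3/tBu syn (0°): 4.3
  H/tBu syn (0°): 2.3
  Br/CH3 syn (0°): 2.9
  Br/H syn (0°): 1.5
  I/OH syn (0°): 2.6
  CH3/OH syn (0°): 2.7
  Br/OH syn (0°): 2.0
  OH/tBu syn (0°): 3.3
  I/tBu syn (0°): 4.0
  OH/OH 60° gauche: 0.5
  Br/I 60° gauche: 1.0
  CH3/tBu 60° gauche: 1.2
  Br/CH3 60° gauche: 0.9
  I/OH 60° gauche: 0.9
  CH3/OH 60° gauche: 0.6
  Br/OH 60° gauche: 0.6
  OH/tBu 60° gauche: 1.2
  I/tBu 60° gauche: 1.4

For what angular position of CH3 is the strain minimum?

CH3 at 0° (eclipsed): tBu–CH3 eclipsed, OH–I eclipsed, Br–H eclipsed; 4.3 + 2.6 + 1.5 = 8.4 kcal/mol.
CH3 at 60° (staggered): tBu–CH3 gauche, OH–CH3 gauche, OH–I gauche, Br–I gauche; 1.2 + 0.6 + 0.9 + 1.0 = 3.7 kcal/mol.
CH3 at 120° (eclipsed): tBu–H eclipsed, OH–CH3 eclipsed, Br–I eclipsed; 2.3 + 2.7 + 3.0 = 8.0 kcal/mol.
CH3 at 180° (staggered): tBu–I gauche, OH–CH3 gauche, Br–CH3 gauche, Br–I gauche; 1.4 + 0.6 + 0.9 + 1.0 = 3.9 kcal/mol.
CH3 at 240° (eclipsed): tBu–I eclipsed, OH–H eclipsed, Br–CH3 eclipsed; 4.0 + 1.2 + 2.9 = 8.1 kcal/mol.
CH3 at 300° (staggered): tBu–CH3 gauche, tBu–I gauche, OH–I gauche, Br–CH3 gauche; 1.2 + 1.4 + 0.9 + 0.9 = 4.4 kcal/mol.
The minimum (3.7 kcal/mol) occurs with CH3 at 60°.

60°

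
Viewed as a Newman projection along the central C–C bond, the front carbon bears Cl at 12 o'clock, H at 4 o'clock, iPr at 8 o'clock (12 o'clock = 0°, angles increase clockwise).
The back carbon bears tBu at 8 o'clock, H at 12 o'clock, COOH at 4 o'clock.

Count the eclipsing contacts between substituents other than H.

Non-H eclipsing pairs: iPr(240°)/tBu(240°) — 1 interaction.

1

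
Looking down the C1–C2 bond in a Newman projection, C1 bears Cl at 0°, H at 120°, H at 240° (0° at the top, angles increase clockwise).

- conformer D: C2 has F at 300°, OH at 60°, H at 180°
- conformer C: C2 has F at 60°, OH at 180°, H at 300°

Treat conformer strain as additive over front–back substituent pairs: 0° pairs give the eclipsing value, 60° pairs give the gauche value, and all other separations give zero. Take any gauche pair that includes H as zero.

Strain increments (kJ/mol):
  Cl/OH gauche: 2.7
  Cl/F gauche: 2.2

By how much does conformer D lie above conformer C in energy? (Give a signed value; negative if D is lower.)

+2.7 kJ/mol

D (staggered): Cl–F gauche, Cl–OH gauche; 2.2 + 2.7 = 4.9 kJ/mol.
C (staggered): Cl–F gauche; 2.2 = 2.2 kJ/mol.
E(D) − E(C) = 4.9 − 2.2 = +2.7 kJ/mol.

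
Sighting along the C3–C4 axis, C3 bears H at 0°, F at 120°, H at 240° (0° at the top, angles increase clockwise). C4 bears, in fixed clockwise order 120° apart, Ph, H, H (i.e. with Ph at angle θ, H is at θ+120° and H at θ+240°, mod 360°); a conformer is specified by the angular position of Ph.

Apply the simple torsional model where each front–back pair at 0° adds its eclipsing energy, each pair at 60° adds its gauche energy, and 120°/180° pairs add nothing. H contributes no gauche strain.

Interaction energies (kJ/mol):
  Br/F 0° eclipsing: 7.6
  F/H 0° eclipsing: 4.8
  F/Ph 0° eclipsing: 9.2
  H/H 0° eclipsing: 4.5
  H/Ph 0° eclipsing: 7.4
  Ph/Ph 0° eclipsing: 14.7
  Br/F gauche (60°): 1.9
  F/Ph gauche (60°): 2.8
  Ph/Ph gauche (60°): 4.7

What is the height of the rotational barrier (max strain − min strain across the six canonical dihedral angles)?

18.2 kJ/mol

Ph at 0° is eclipsed. H at 0° is eclipsed with Ph at 0° (7.4); F at 120° is eclipsed with H at 120° (4.8); H at 240° is eclipsed with H at 240° (4.5). Total 16.7 kJ/mol.
Ph at 60° is staggered. F at 120° is gauche with Ph at 60° (2.8). Total 2.8 kJ/mol.
Ph at 120° is eclipsed. H at 0° is eclipsed with H at 0° (4.5); F at 120° is eclipsed with Ph at 120° (9.2); H at 240° is eclipsed with H at 240° (4.5). Total 18.2 kJ/mol.
Ph at 180° is staggered. F at 120° is gauche with Ph at 180° (2.8). Total 2.8 kJ/mol.
Ph at 240° is eclipsed. H at 0° is eclipsed with H at 0° (4.5); F at 120° is eclipsed with H at 120° (4.8); H at 240° is eclipsed with Ph at 240° (7.4). Total 16.7 kJ/mol.
Ph at 300° (staggered): no non-H gauche contacts → 0.0 kJ/mol.
Max at 120° (18.2 kJ/mol), min at 300° (0.0 kJ/mol); barrier = 18.2 kJ/mol.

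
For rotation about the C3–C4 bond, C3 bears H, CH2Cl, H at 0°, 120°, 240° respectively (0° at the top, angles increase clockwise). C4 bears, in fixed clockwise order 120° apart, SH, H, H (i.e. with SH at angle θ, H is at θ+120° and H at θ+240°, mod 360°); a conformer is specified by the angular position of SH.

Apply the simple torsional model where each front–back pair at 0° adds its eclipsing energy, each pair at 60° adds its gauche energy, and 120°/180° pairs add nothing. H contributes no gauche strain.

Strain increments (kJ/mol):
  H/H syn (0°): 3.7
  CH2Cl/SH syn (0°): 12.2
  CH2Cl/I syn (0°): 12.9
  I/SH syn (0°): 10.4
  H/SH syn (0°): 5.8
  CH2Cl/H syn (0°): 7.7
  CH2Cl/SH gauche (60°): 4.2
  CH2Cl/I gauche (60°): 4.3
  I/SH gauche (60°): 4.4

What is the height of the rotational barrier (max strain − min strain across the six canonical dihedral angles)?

19.6 kJ/mol

SH at 0° (eclipsed): H–SH eclipsed, CH2Cl–H eclipsed, H–H eclipsed; 5.8 + 7.7 + 3.7 = 17.2 kJ/mol.
SH at 60° (staggered): CH2Cl–SH gauche; 4.2 = 4.2 kJ/mol.
SH at 120° (eclipsed): H–H eclipsed, CH2Cl–SH eclipsed, H–H eclipsed; 3.7 + 12.2 + 3.7 = 19.6 kJ/mol.
SH at 180° (staggered): CH2Cl–SH gauche; 4.2 = 4.2 kJ/mol.
SH at 240° (eclipsed): H–H eclipsed, CH2Cl–H eclipsed, H–SH eclipsed; 3.7 + 7.7 + 5.8 = 17.2 kJ/mol.
SH at 300° (staggered): no non-H gauche contacts → 0.0 kJ/mol.
Max at 120° (19.6 kJ/mol), min at 300° (0.0 kJ/mol); barrier = 19.6 kJ/mol.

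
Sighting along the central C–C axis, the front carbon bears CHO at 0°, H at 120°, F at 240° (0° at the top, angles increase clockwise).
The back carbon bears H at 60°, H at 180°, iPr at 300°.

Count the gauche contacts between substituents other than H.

2

Non-H gauche pairs: CHO(0°)/iPr(300°); F(240°)/iPr(300°) — 2 interactions.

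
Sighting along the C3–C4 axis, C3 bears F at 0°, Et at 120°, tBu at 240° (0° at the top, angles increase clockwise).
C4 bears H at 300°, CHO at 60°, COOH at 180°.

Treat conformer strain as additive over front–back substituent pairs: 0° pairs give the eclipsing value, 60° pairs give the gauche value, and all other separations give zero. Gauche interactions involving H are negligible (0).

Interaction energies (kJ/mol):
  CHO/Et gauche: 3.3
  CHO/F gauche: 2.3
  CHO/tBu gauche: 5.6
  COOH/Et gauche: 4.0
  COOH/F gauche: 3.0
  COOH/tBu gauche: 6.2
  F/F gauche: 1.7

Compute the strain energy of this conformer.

15.8 kJ/mol

This conformer is staggered. F at 0° is gauche with CHO at 60° (2.3); Et at 120° is gauche with CHO at 60° (3.3); Et at 120° is gauche with COOH at 180° (4.0); tBu at 240° is gauche with COOH at 180° (6.2). Total 15.8 kJ/mol.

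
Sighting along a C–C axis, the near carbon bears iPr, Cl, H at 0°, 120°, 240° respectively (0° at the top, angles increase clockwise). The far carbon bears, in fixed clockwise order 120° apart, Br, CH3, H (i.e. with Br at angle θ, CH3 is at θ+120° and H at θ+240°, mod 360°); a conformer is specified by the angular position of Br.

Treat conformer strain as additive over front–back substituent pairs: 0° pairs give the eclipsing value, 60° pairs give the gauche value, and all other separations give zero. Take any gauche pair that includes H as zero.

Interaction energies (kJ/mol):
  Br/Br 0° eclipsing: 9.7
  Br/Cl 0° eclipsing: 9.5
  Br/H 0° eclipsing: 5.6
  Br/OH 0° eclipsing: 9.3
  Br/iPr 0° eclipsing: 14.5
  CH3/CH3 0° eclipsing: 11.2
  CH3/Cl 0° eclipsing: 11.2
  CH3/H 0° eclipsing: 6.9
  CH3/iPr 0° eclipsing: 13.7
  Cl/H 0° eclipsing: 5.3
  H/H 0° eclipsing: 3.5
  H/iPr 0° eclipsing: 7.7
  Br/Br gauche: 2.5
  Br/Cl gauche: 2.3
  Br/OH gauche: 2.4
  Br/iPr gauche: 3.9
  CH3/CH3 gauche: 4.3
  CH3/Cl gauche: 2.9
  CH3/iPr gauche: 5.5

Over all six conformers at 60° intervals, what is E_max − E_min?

Br at 0° (eclipsed): iPr(0°)/Br(0°) eclipsed 14.5; Cl(120°)/CH3(120°) eclipsed 11.2; H(240°)/H(240°) eclipsed 3.5 → 29.2 kJ/mol.
Br at 60° (staggered): iPr(0°)/Br(60°) gauche 3.9; Cl(120°)/Br(60°) gauche 2.3; Cl(120°)/CH3(180°) gauche 2.9 → 9.1 kJ/mol.
Br at 120° (eclipsed): iPr(0°)/H(0°) eclipsed 7.7; Cl(120°)/Br(120°) eclipsed 9.5; H(240°)/CH3(240°) eclipsed 6.9 → 24.1 kJ/mol.
Br at 180° (staggered): iPr(0°)/CH3(300°) gauche 5.5; Cl(120°)/Br(180°) gauche 2.3 → 7.8 kJ/mol.
Br at 240° (eclipsed): iPr(0°)/CH3(0°) eclipsed 13.7; Cl(120°)/H(120°) eclipsed 5.3; H(240°)/Br(240°) eclipsed 5.6 → 24.6 kJ/mol.
Br at 300° (staggered): iPr(0°)/Br(300°) gauche 3.9; iPr(0°)/CH3(60°) gauche 5.5; Cl(120°)/CH3(60°) gauche 2.9 → 12.3 kJ/mol.
Max at 0° (29.2 kJ/mol), min at 180° (7.8 kJ/mol); barrier = 21.4 kJ/mol.

21.4 kJ/mol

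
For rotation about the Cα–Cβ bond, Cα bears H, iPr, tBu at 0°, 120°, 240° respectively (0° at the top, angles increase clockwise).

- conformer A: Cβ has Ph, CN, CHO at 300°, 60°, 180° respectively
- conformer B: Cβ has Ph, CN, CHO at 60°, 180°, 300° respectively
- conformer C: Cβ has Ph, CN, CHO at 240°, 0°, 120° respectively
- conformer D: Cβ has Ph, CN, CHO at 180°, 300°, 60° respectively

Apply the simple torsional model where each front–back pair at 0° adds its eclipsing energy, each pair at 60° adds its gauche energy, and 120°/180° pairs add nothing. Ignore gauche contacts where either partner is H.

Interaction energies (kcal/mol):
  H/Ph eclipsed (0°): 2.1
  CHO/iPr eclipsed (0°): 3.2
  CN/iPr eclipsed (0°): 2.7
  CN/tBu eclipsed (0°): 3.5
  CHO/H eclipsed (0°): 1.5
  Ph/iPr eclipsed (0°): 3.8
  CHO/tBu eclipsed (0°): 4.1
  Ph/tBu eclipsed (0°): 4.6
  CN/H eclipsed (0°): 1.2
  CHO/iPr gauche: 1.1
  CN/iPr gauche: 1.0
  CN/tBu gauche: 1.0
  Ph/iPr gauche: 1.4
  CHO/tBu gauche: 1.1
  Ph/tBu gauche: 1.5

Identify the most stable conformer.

A is staggered. iPr at 120° is gauche with CN at 60° (1.0); iPr at 120° is gauche with CHO at 180° (1.1); tBu at 240° is gauche with Ph at 300° (1.5); tBu at 240° is gauche with CHO at 180° (1.1). Total 4.7 kcal/mol.
B is staggered. iPr at 120° is gauche with Ph at 60° (1.4); iPr at 120° is gauche with CN at 180° (1.0); tBu at 240° is gauche with CN at 180° (1.0); tBu at 240° is gauche with CHO at 300° (1.1). Total 4.5 kcal/mol.
C is eclipsed. H at 0° is eclipsed with CN at 0° (1.2); iPr at 120° is eclipsed with CHO at 120° (3.2); tBu at 240° is eclipsed with Ph at 240° (4.6). Total 9.0 kcal/mol.
D is staggered. iPr at 120° is gauche with Ph at 180° (1.4); iPr at 120° is gauche with CHO at 60° (1.1); tBu at 240° is gauche with Ph at 180° (1.5); tBu at 240° is gauche with CN at 300° (1.0). Total 5.0 kcal/mol.
B has the lowest total (4.5 kcal/mol).

B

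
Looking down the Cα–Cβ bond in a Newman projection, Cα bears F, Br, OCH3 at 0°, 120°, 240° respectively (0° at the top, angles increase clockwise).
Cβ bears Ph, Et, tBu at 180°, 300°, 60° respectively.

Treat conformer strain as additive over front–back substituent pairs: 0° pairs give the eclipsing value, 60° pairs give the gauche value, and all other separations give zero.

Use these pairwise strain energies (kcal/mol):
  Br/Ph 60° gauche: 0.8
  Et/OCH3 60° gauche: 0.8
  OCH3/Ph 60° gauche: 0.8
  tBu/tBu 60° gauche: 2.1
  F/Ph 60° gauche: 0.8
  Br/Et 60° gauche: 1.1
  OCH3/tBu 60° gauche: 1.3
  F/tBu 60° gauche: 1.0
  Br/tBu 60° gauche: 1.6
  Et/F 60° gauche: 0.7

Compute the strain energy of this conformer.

This conformer (staggered): F(0°)/Et(300°) gauche 0.7; F(0°)/tBu(60°) gauche 1.0; Br(120°)/Ph(180°) gauche 0.8; Br(120°)/tBu(60°) gauche 1.6; OCH3(240°)/Ph(180°) gauche 0.8; OCH3(240°)/Et(300°) gauche 0.8 → 5.7 kcal/mol.

5.7 kcal/mol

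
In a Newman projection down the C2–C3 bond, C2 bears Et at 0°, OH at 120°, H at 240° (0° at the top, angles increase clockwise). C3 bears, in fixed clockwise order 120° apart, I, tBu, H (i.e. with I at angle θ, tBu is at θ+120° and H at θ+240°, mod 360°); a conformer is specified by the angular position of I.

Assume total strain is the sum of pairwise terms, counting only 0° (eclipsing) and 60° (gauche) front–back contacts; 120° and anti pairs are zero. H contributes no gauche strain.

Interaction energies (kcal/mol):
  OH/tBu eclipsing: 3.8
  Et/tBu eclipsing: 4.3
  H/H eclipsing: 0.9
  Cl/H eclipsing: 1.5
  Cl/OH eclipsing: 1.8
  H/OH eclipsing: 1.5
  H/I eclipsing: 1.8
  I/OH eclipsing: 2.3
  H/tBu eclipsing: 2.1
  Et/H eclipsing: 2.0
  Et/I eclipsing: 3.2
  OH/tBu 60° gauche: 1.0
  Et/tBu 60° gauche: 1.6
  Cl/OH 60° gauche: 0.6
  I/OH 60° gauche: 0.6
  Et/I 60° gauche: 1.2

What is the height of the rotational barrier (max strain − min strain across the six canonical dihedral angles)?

I at 0° (eclipsed): Et(0°)/I(0°) eclipsed 3.2; OH(120°)/tBu(120°) eclipsed 3.8; H(240°)/H(240°) eclipsed 0.9 → 7.9 kcal/mol.
I at 60° (staggered): Et(0°)/I(60°) gauche 1.2; OH(120°)/I(60°) gauche 0.6; OH(120°)/tBu(180°) gauche 1.0 → 2.8 kcal/mol.
I at 120° (eclipsed): Et(0°)/H(0°) eclipsed 2.0; OH(120°)/I(120°) eclipsed 2.3; H(240°)/tBu(240°) eclipsed 2.1 → 6.4 kcal/mol.
I at 180° (staggered): Et(0°)/tBu(300°) gauche 1.6; OH(120°)/I(180°) gauche 0.6 → 2.2 kcal/mol.
I at 240° (eclipsed): Et(0°)/tBu(0°) eclipsed 4.3; OH(120°)/H(120°) eclipsed 1.5; H(240°)/I(240°) eclipsed 1.8 → 7.6 kcal/mol.
I at 300° (staggered): Et(0°)/I(300°) gauche 1.2; Et(0°)/tBu(60°) gauche 1.6; OH(120°)/tBu(60°) gauche 1.0 → 3.8 kcal/mol.
Max at 0° (7.9 kcal/mol), min at 180° (2.2 kcal/mol); barrier = 5.7 kcal/mol.

5.7 kcal/mol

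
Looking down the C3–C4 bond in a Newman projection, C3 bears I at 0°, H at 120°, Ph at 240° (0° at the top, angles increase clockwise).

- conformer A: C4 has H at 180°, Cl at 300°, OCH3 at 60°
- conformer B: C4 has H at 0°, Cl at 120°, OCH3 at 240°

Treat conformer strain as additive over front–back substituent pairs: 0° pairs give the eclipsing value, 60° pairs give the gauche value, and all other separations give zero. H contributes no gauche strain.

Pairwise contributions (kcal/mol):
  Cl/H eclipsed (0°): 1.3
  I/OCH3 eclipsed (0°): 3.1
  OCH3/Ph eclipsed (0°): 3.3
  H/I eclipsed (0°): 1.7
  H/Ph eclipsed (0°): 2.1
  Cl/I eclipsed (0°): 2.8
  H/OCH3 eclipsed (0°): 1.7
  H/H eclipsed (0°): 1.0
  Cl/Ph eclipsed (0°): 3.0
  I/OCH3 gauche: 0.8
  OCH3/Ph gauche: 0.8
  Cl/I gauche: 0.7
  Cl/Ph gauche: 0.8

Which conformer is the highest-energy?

A is staggered. I at 0° is gauche with Cl at 300° (0.7); I at 0° is gauche with OCH3 at 60° (0.8); Ph at 240° is gauche with Cl at 300° (0.8). Total 2.3 kcal/mol.
B is eclipsed. I at 0° is eclipsed with H at 0° (1.7); H at 120° is eclipsed with Cl at 120° (1.3); Ph at 240° is eclipsed with OCH3 at 240° (3.3). Total 6.3 kcal/mol.
B has the highest total (6.3 kcal/mol).

B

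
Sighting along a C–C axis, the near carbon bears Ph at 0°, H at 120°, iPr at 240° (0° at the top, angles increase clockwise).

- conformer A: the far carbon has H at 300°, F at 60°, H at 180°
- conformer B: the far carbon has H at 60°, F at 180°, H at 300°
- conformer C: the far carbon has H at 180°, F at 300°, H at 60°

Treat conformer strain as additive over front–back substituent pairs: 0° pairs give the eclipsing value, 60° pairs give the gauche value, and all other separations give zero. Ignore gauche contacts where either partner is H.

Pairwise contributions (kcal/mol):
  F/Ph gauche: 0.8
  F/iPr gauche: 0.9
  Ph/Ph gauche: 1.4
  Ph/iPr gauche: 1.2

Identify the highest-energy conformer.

C

A (staggered): Ph–F gauche; 0.8 = 0.8 kcal/mol.
B (staggered): iPr–F gauche; 0.9 = 0.9 kcal/mol.
C (staggered): Ph–F gauche, iPr–F gauche; 0.8 + 0.9 = 1.7 kcal/mol.
C has the highest total (1.7 kcal/mol).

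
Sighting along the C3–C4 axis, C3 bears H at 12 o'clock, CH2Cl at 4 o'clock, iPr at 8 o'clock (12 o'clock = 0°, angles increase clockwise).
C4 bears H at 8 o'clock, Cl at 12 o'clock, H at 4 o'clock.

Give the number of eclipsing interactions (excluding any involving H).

0

Every eclipsing pair involves H, so the count is 0.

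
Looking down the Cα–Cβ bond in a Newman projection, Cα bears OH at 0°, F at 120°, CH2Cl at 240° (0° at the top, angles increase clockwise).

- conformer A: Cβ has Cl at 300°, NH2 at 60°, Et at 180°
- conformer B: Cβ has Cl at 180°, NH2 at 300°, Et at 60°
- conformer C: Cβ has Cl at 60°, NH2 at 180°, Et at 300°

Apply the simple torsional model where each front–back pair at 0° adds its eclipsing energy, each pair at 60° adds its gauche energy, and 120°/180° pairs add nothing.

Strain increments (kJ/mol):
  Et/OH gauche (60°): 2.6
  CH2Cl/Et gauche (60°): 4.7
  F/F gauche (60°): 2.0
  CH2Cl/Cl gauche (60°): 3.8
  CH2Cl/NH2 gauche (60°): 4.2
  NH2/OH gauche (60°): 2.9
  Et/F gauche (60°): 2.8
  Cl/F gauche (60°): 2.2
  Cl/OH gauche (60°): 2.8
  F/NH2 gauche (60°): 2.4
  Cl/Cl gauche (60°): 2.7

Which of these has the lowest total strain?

B

A (staggered): OH–Cl gauche, OH–NH2 gauche, F–NH2 gauche, F–Et gauche, CH2Cl–Cl gauche, CH2Cl–Et gauche; 2.8 + 2.9 + 2.4 + 2.8 + 3.8 + 4.7 = 19.4 kJ/mol.
B (staggered): OH–NH2 gauche, OH–Et gauche, F–Cl gauche, F–Et gauche, CH2Cl–Cl gauche, CH2Cl–NH2 gauche; 2.9 + 2.6 + 2.2 + 2.8 + 3.8 + 4.2 = 18.5 kJ/mol.
C (staggered): OH–Cl gauche, OH–Et gauche, F–Cl gauche, F–NH2 gauche, CH2Cl–NH2 gauche, CH2Cl–Et gauche; 2.8 + 2.6 + 2.2 + 2.4 + 4.2 + 4.7 = 18.9 kJ/mol.
B has the lowest total (18.5 kJ/mol).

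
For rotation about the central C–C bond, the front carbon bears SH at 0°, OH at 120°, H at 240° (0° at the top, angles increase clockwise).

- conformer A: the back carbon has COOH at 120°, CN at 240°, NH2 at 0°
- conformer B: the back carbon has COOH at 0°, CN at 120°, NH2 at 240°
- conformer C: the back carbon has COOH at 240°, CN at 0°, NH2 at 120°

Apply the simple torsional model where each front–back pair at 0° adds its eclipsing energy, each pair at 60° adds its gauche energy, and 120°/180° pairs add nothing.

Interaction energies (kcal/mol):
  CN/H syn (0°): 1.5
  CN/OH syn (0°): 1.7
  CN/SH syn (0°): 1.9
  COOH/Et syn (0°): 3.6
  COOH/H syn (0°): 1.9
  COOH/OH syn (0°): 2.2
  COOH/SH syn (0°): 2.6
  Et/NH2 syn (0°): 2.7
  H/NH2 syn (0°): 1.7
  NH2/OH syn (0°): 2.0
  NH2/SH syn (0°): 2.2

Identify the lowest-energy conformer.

C

A (eclipsed): SH–NH2 eclipsed, OH–COOH eclipsed, H–CN eclipsed; 2.2 + 2.2 + 1.5 = 5.9 kcal/mol.
B (eclipsed): SH–COOH eclipsed, OH–CN eclipsed, H–NH2 eclipsed; 2.6 + 1.7 + 1.7 = 6.0 kcal/mol.
C (eclipsed): SH–CN eclipsed, OH–NH2 eclipsed, H–COOH eclipsed; 1.9 + 2.0 + 1.9 = 5.8 kcal/mol.
C has the lowest total (5.8 kcal/mol).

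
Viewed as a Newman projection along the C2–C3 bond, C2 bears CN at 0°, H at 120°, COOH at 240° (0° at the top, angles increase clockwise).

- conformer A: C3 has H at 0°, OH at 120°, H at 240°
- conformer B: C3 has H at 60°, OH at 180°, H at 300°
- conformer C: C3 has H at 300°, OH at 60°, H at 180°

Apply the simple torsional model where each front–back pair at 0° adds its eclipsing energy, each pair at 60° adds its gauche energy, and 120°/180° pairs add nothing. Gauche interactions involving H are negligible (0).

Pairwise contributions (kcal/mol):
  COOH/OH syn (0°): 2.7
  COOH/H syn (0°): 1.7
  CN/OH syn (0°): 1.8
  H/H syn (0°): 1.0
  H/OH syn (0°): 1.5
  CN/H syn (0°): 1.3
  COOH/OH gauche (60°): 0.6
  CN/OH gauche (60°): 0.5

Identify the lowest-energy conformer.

C

A (eclipsed): CN–H eclipsed, H–OH eclipsed, COOH–H eclipsed; 1.3 + 1.5 + 1.7 = 4.5 kcal/mol.
B (staggered): COOH–OH gauche; 0.6 = 0.6 kcal/mol.
C (staggered): CN–OH gauche; 0.5 = 0.5 kcal/mol.
C has the lowest total (0.5 kcal/mol).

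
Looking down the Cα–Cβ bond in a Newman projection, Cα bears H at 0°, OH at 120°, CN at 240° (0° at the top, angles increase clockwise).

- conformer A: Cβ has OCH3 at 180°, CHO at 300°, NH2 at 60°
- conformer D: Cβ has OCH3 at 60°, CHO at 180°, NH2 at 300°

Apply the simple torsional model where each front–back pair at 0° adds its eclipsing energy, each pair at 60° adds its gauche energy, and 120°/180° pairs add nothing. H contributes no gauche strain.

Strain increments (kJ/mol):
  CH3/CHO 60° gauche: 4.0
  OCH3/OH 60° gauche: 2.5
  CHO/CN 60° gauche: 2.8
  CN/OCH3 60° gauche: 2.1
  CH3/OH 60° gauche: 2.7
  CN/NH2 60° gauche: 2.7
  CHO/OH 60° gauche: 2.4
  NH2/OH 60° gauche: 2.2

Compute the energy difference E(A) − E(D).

-0.8 kJ/mol

A is staggered. OH at 120° is gauche with OCH3 at 180° (2.5); OH at 120° is gauche with NH2 at 60° (2.2); CN at 240° is gauche with OCH3 at 180° (2.1); CN at 240° is gauche with CHO at 300° (2.8). Total 9.6 kJ/mol.
D is staggered. OH at 120° is gauche with OCH3 at 60° (2.5); OH at 120° is gauche with CHO at 180° (2.4); CN at 240° is gauche with CHO at 180° (2.8); CN at 240° is gauche with NH2 at 300° (2.7). Total 10.4 kJ/mol.
E(A) − E(D) = 9.6 − 10.4 = -0.8 kJ/mol.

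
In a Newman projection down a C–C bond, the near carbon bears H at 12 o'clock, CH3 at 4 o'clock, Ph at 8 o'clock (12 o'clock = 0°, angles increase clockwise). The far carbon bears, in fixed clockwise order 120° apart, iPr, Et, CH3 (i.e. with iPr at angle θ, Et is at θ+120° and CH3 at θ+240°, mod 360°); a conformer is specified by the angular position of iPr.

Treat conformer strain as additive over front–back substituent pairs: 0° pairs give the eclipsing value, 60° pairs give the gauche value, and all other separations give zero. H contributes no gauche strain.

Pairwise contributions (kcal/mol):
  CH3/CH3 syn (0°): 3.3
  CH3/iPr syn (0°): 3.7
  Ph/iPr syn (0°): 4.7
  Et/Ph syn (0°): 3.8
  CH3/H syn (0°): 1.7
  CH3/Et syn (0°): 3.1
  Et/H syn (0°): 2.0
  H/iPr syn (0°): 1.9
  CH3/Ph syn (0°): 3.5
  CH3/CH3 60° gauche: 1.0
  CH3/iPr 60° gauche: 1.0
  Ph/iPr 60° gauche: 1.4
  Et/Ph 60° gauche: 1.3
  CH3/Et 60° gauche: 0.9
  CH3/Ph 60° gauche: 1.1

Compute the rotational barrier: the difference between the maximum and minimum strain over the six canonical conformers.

5.7 kcal/mol

iPr at 0° (eclipsed): H(0°)/iPr(0°) eclipsed 1.9; CH3(120°)/Et(120°) eclipsed 3.1; Ph(240°)/CH3(240°) eclipsed 3.5 → 8.5 kcal/mol.
iPr at 60° (staggered): CH3(120°)/iPr(60°) gauche 1.0; CH3(120°)/Et(180°) gauche 0.9; Ph(240°)/Et(180°) gauche 1.3; Ph(240°)/CH3(300°) gauche 1.1 → 4.3 kcal/mol.
iPr at 120° (eclipsed): H(0°)/CH3(0°) eclipsed 1.7; CH3(120°)/iPr(120°) eclipsed 3.7; Ph(240°)/Et(240°) eclipsed 3.8 → 9.2 kcal/mol.
iPr at 180° (staggered): CH3(120°)/iPr(180°) gauche 1.0; CH3(120°)/CH3(60°) gauche 1.0; Ph(240°)/iPr(180°) gauche 1.4; Ph(240°)/Et(300°) gauche 1.3 → 4.7 kcal/mol.
iPr at 240° (eclipsed): H(0°)/Et(0°) eclipsed 2.0; CH3(120°)/CH3(120°) eclipsed 3.3; Ph(240°)/iPr(240°) eclipsed 4.7 → 10.0 kcal/mol.
iPr at 300° (staggered): CH3(120°)/Et(60°) gauche 0.9; CH3(120°)/CH3(180°) gauche 1.0; Ph(240°)/iPr(300°) gauche 1.4; Ph(240°)/CH3(180°) gauche 1.1 → 4.4 kcal/mol.
Max at 240° (10.0 kcal/mol), min at 60° (4.3 kcal/mol); barrier = 5.7 kcal/mol.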